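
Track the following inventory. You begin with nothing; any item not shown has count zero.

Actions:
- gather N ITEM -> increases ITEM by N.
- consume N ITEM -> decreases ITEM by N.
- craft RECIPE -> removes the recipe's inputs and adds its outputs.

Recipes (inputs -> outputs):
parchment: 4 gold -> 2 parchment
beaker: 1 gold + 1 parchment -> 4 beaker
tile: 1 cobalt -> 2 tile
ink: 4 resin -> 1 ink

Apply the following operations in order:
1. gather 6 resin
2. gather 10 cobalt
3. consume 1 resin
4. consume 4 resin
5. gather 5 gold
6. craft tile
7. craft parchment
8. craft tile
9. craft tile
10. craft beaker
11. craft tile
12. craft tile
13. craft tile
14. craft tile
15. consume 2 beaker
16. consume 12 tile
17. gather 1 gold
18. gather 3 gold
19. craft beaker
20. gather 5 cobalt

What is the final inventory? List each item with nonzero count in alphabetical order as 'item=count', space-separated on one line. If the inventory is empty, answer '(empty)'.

After 1 (gather 6 resin): resin=6
After 2 (gather 10 cobalt): cobalt=10 resin=6
After 3 (consume 1 resin): cobalt=10 resin=5
After 4 (consume 4 resin): cobalt=10 resin=1
After 5 (gather 5 gold): cobalt=10 gold=5 resin=1
After 6 (craft tile): cobalt=9 gold=5 resin=1 tile=2
After 7 (craft parchment): cobalt=9 gold=1 parchment=2 resin=1 tile=2
After 8 (craft tile): cobalt=8 gold=1 parchment=2 resin=1 tile=4
After 9 (craft tile): cobalt=7 gold=1 parchment=2 resin=1 tile=6
After 10 (craft beaker): beaker=4 cobalt=7 parchment=1 resin=1 tile=6
After 11 (craft tile): beaker=4 cobalt=6 parchment=1 resin=1 tile=8
After 12 (craft tile): beaker=4 cobalt=5 parchment=1 resin=1 tile=10
After 13 (craft tile): beaker=4 cobalt=4 parchment=1 resin=1 tile=12
After 14 (craft tile): beaker=4 cobalt=3 parchment=1 resin=1 tile=14
After 15 (consume 2 beaker): beaker=2 cobalt=3 parchment=1 resin=1 tile=14
After 16 (consume 12 tile): beaker=2 cobalt=3 parchment=1 resin=1 tile=2
After 17 (gather 1 gold): beaker=2 cobalt=3 gold=1 parchment=1 resin=1 tile=2
After 18 (gather 3 gold): beaker=2 cobalt=3 gold=4 parchment=1 resin=1 tile=2
After 19 (craft beaker): beaker=6 cobalt=3 gold=3 resin=1 tile=2
After 20 (gather 5 cobalt): beaker=6 cobalt=8 gold=3 resin=1 tile=2

Answer: beaker=6 cobalt=8 gold=3 resin=1 tile=2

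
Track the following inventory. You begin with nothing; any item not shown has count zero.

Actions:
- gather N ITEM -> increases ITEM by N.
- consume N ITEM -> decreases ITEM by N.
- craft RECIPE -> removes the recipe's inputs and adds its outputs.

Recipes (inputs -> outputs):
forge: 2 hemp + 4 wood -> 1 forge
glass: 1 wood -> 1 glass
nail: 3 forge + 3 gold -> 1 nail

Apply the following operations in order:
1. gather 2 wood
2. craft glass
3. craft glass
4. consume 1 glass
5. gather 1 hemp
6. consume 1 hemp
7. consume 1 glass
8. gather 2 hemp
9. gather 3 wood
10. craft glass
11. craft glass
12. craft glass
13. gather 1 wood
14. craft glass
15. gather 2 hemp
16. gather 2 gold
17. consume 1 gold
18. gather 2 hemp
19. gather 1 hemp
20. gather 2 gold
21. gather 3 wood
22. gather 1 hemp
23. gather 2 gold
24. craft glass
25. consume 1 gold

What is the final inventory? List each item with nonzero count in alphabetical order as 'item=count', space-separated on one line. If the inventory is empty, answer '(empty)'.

Answer: glass=5 gold=4 hemp=8 wood=2

Derivation:
After 1 (gather 2 wood): wood=2
After 2 (craft glass): glass=1 wood=1
After 3 (craft glass): glass=2
After 4 (consume 1 glass): glass=1
After 5 (gather 1 hemp): glass=1 hemp=1
After 6 (consume 1 hemp): glass=1
After 7 (consume 1 glass): (empty)
After 8 (gather 2 hemp): hemp=2
After 9 (gather 3 wood): hemp=2 wood=3
After 10 (craft glass): glass=1 hemp=2 wood=2
After 11 (craft glass): glass=2 hemp=2 wood=1
After 12 (craft glass): glass=3 hemp=2
After 13 (gather 1 wood): glass=3 hemp=2 wood=1
After 14 (craft glass): glass=4 hemp=2
After 15 (gather 2 hemp): glass=4 hemp=4
After 16 (gather 2 gold): glass=4 gold=2 hemp=4
After 17 (consume 1 gold): glass=4 gold=1 hemp=4
After 18 (gather 2 hemp): glass=4 gold=1 hemp=6
After 19 (gather 1 hemp): glass=4 gold=1 hemp=7
After 20 (gather 2 gold): glass=4 gold=3 hemp=7
After 21 (gather 3 wood): glass=4 gold=3 hemp=7 wood=3
After 22 (gather 1 hemp): glass=4 gold=3 hemp=8 wood=3
After 23 (gather 2 gold): glass=4 gold=5 hemp=8 wood=3
After 24 (craft glass): glass=5 gold=5 hemp=8 wood=2
After 25 (consume 1 gold): glass=5 gold=4 hemp=8 wood=2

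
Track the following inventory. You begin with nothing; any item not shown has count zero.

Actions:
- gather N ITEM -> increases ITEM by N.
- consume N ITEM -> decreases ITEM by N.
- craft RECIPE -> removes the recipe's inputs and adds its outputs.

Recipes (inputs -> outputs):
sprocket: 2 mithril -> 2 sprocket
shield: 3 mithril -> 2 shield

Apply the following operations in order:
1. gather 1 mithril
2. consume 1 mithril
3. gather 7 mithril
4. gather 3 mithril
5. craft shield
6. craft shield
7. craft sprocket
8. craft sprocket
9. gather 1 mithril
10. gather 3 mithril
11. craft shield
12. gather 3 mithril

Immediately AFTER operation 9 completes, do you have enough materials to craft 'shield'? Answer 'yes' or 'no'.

Answer: no

Derivation:
After 1 (gather 1 mithril): mithril=1
After 2 (consume 1 mithril): (empty)
After 3 (gather 7 mithril): mithril=7
After 4 (gather 3 mithril): mithril=10
After 5 (craft shield): mithril=7 shield=2
After 6 (craft shield): mithril=4 shield=4
After 7 (craft sprocket): mithril=2 shield=4 sprocket=2
After 8 (craft sprocket): shield=4 sprocket=4
After 9 (gather 1 mithril): mithril=1 shield=4 sprocket=4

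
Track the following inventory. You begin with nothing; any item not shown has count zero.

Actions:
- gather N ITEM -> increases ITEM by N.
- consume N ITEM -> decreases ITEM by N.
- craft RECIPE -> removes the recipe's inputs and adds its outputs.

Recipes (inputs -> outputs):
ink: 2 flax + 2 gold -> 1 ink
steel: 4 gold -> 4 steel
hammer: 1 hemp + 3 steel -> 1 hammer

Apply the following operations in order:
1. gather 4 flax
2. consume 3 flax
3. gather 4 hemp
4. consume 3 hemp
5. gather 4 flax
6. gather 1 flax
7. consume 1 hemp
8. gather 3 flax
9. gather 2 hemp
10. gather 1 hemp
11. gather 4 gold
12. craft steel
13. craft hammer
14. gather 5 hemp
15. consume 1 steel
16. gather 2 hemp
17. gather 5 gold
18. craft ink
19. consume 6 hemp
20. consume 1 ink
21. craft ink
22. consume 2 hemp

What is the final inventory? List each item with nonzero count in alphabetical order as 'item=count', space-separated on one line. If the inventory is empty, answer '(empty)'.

After 1 (gather 4 flax): flax=4
After 2 (consume 3 flax): flax=1
After 3 (gather 4 hemp): flax=1 hemp=4
After 4 (consume 3 hemp): flax=1 hemp=1
After 5 (gather 4 flax): flax=5 hemp=1
After 6 (gather 1 flax): flax=6 hemp=1
After 7 (consume 1 hemp): flax=6
After 8 (gather 3 flax): flax=9
After 9 (gather 2 hemp): flax=9 hemp=2
After 10 (gather 1 hemp): flax=9 hemp=3
After 11 (gather 4 gold): flax=9 gold=4 hemp=3
After 12 (craft steel): flax=9 hemp=3 steel=4
After 13 (craft hammer): flax=9 hammer=1 hemp=2 steel=1
After 14 (gather 5 hemp): flax=9 hammer=1 hemp=7 steel=1
After 15 (consume 1 steel): flax=9 hammer=1 hemp=7
After 16 (gather 2 hemp): flax=9 hammer=1 hemp=9
After 17 (gather 5 gold): flax=9 gold=5 hammer=1 hemp=9
After 18 (craft ink): flax=7 gold=3 hammer=1 hemp=9 ink=1
After 19 (consume 6 hemp): flax=7 gold=3 hammer=1 hemp=3 ink=1
After 20 (consume 1 ink): flax=7 gold=3 hammer=1 hemp=3
After 21 (craft ink): flax=5 gold=1 hammer=1 hemp=3 ink=1
After 22 (consume 2 hemp): flax=5 gold=1 hammer=1 hemp=1 ink=1

Answer: flax=5 gold=1 hammer=1 hemp=1 ink=1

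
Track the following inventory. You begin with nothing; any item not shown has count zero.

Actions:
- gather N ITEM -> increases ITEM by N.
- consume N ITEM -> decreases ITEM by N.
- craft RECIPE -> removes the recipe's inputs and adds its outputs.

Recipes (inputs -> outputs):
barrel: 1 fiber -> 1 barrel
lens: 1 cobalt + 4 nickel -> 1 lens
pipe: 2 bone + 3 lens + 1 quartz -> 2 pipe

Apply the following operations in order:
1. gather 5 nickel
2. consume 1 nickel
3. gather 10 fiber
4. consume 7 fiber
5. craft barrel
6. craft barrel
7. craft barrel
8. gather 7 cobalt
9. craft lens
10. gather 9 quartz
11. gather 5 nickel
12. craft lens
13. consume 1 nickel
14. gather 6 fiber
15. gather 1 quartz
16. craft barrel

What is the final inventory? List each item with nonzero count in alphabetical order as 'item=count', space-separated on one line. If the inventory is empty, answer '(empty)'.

Answer: barrel=4 cobalt=5 fiber=5 lens=2 quartz=10

Derivation:
After 1 (gather 5 nickel): nickel=5
After 2 (consume 1 nickel): nickel=4
After 3 (gather 10 fiber): fiber=10 nickel=4
After 4 (consume 7 fiber): fiber=3 nickel=4
After 5 (craft barrel): barrel=1 fiber=2 nickel=4
After 6 (craft barrel): barrel=2 fiber=1 nickel=4
After 7 (craft barrel): barrel=3 nickel=4
After 8 (gather 7 cobalt): barrel=3 cobalt=7 nickel=4
After 9 (craft lens): barrel=3 cobalt=6 lens=1
After 10 (gather 9 quartz): barrel=3 cobalt=6 lens=1 quartz=9
After 11 (gather 5 nickel): barrel=3 cobalt=6 lens=1 nickel=5 quartz=9
After 12 (craft lens): barrel=3 cobalt=5 lens=2 nickel=1 quartz=9
After 13 (consume 1 nickel): barrel=3 cobalt=5 lens=2 quartz=9
After 14 (gather 6 fiber): barrel=3 cobalt=5 fiber=6 lens=2 quartz=9
After 15 (gather 1 quartz): barrel=3 cobalt=5 fiber=6 lens=2 quartz=10
After 16 (craft barrel): barrel=4 cobalt=5 fiber=5 lens=2 quartz=10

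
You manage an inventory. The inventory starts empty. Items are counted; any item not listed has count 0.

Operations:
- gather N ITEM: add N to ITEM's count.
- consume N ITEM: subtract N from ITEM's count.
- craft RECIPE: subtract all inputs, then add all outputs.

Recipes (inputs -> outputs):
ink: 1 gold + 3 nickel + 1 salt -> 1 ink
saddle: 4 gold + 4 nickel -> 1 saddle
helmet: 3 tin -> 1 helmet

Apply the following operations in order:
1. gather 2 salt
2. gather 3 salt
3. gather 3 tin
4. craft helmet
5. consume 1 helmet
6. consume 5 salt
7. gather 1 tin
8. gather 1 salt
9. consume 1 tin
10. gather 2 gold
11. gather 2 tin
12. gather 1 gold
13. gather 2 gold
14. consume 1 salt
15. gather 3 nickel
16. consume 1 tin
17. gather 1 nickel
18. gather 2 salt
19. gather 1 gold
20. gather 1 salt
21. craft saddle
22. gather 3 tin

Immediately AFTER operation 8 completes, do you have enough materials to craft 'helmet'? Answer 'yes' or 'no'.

After 1 (gather 2 salt): salt=2
After 2 (gather 3 salt): salt=5
After 3 (gather 3 tin): salt=5 tin=3
After 4 (craft helmet): helmet=1 salt=5
After 5 (consume 1 helmet): salt=5
After 6 (consume 5 salt): (empty)
After 7 (gather 1 tin): tin=1
After 8 (gather 1 salt): salt=1 tin=1

Answer: no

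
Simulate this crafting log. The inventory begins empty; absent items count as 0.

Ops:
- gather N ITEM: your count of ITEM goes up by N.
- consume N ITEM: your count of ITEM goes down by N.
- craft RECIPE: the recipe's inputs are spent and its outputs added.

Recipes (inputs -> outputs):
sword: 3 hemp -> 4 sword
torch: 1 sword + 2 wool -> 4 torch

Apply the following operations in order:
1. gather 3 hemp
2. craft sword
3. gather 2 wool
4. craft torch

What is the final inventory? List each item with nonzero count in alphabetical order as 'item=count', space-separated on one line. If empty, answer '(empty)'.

Answer: sword=3 torch=4

Derivation:
After 1 (gather 3 hemp): hemp=3
After 2 (craft sword): sword=4
After 3 (gather 2 wool): sword=4 wool=2
After 4 (craft torch): sword=3 torch=4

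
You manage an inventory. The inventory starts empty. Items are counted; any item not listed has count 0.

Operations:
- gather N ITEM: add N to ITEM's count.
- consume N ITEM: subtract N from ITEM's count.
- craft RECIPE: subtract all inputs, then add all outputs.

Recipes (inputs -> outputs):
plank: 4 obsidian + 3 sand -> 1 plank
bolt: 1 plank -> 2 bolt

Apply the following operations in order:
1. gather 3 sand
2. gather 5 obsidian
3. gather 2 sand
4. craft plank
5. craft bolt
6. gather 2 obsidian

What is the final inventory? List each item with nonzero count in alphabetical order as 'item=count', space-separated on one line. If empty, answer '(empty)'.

Answer: bolt=2 obsidian=3 sand=2

Derivation:
After 1 (gather 3 sand): sand=3
After 2 (gather 5 obsidian): obsidian=5 sand=3
After 3 (gather 2 sand): obsidian=5 sand=5
After 4 (craft plank): obsidian=1 plank=1 sand=2
After 5 (craft bolt): bolt=2 obsidian=1 sand=2
After 6 (gather 2 obsidian): bolt=2 obsidian=3 sand=2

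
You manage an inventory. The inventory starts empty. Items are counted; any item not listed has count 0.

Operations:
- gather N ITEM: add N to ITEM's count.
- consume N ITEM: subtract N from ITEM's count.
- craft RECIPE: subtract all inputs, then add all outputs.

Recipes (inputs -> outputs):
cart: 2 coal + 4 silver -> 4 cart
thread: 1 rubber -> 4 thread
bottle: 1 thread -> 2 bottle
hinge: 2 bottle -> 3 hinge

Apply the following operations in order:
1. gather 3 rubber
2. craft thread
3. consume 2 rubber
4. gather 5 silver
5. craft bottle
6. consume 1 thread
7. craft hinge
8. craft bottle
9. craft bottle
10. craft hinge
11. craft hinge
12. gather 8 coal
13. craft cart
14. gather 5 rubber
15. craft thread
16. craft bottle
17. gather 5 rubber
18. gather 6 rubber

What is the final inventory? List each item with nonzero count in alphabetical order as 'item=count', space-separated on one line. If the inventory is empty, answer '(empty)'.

After 1 (gather 3 rubber): rubber=3
After 2 (craft thread): rubber=2 thread=4
After 3 (consume 2 rubber): thread=4
After 4 (gather 5 silver): silver=5 thread=4
After 5 (craft bottle): bottle=2 silver=5 thread=3
After 6 (consume 1 thread): bottle=2 silver=5 thread=2
After 7 (craft hinge): hinge=3 silver=5 thread=2
After 8 (craft bottle): bottle=2 hinge=3 silver=5 thread=1
After 9 (craft bottle): bottle=4 hinge=3 silver=5
After 10 (craft hinge): bottle=2 hinge=6 silver=5
After 11 (craft hinge): hinge=9 silver=5
After 12 (gather 8 coal): coal=8 hinge=9 silver=5
After 13 (craft cart): cart=4 coal=6 hinge=9 silver=1
After 14 (gather 5 rubber): cart=4 coal=6 hinge=9 rubber=5 silver=1
After 15 (craft thread): cart=4 coal=6 hinge=9 rubber=4 silver=1 thread=4
After 16 (craft bottle): bottle=2 cart=4 coal=6 hinge=9 rubber=4 silver=1 thread=3
After 17 (gather 5 rubber): bottle=2 cart=4 coal=6 hinge=9 rubber=9 silver=1 thread=3
After 18 (gather 6 rubber): bottle=2 cart=4 coal=6 hinge=9 rubber=15 silver=1 thread=3

Answer: bottle=2 cart=4 coal=6 hinge=9 rubber=15 silver=1 thread=3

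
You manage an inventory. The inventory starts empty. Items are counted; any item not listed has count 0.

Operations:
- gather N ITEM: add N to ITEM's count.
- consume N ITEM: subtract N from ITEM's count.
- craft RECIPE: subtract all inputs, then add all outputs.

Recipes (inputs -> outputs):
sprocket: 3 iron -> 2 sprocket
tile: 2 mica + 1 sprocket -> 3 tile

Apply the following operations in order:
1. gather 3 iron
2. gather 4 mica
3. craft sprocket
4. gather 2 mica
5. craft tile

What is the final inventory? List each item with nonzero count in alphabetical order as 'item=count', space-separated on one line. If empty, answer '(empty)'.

After 1 (gather 3 iron): iron=3
After 2 (gather 4 mica): iron=3 mica=4
After 3 (craft sprocket): mica=4 sprocket=2
After 4 (gather 2 mica): mica=6 sprocket=2
After 5 (craft tile): mica=4 sprocket=1 tile=3

Answer: mica=4 sprocket=1 tile=3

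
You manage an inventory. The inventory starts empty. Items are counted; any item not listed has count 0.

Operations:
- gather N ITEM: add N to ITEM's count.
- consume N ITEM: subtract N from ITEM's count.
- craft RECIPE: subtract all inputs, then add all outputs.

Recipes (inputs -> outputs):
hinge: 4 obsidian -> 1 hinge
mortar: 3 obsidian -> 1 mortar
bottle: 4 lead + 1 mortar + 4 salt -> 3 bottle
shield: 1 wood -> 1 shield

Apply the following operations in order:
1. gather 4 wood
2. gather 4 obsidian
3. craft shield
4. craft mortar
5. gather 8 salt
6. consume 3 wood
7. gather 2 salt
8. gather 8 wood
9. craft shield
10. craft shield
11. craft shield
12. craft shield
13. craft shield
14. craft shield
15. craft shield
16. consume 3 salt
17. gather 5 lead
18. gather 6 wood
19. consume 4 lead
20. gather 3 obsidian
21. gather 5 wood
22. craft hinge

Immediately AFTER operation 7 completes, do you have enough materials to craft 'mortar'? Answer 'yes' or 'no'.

Answer: no

Derivation:
After 1 (gather 4 wood): wood=4
After 2 (gather 4 obsidian): obsidian=4 wood=4
After 3 (craft shield): obsidian=4 shield=1 wood=3
After 4 (craft mortar): mortar=1 obsidian=1 shield=1 wood=3
After 5 (gather 8 salt): mortar=1 obsidian=1 salt=8 shield=1 wood=3
After 6 (consume 3 wood): mortar=1 obsidian=1 salt=8 shield=1
After 7 (gather 2 salt): mortar=1 obsidian=1 salt=10 shield=1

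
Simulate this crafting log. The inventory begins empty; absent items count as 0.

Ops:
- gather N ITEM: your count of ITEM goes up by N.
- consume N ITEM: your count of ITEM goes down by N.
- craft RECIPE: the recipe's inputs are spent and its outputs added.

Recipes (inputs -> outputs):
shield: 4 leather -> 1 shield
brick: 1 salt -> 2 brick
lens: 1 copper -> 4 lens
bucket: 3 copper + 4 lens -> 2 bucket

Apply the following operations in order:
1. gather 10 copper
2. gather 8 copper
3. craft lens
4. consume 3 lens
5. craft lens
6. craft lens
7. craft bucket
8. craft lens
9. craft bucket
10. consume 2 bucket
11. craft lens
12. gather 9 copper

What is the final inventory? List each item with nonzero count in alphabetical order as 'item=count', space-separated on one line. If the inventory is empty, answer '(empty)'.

After 1 (gather 10 copper): copper=10
After 2 (gather 8 copper): copper=18
After 3 (craft lens): copper=17 lens=4
After 4 (consume 3 lens): copper=17 lens=1
After 5 (craft lens): copper=16 lens=5
After 6 (craft lens): copper=15 lens=9
After 7 (craft bucket): bucket=2 copper=12 lens=5
After 8 (craft lens): bucket=2 copper=11 lens=9
After 9 (craft bucket): bucket=4 copper=8 lens=5
After 10 (consume 2 bucket): bucket=2 copper=8 lens=5
After 11 (craft lens): bucket=2 copper=7 lens=9
After 12 (gather 9 copper): bucket=2 copper=16 lens=9

Answer: bucket=2 copper=16 lens=9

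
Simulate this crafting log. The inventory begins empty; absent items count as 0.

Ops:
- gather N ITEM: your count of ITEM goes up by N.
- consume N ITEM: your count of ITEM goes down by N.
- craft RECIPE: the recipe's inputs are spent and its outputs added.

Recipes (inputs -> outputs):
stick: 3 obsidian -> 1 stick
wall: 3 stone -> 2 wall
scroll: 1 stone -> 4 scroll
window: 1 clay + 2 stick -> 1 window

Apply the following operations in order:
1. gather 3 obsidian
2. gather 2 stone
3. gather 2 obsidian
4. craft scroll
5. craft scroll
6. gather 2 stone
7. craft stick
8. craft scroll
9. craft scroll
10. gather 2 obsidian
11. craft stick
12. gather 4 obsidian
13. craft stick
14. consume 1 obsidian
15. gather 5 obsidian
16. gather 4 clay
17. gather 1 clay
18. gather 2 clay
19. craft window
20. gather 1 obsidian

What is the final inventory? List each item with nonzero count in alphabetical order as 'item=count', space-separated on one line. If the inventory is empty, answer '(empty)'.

Answer: clay=6 obsidian=7 scroll=16 stick=1 window=1

Derivation:
After 1 (gather 3 obsidian): obsidian=3
After 2 (gather 2 stone): obsidian=3 stone=2
After 3 (gather 2 obsidian): obsidian=5 stone=2
After 4 (craft scroll): obsidian=5 scroll=4 stone=1
After 5 (craft scroll): obsidian=5 scroll=8
After 6 (gather 2 stone): obsidian=5 scroll=8 stone=2
After 7 (craft stick): obsidian=2 scroll=8 stick=1 stone=2
After 8 (craft scroll): obsidian=2 scroll=12 stick=1 stone=1
After 9 (craft scroll): obsidian=2 scroll=16 stick=1
After 10 (gather 2 obsidian): obsidian=4 scroll=16 stick=1
After 11 (craft stick): obsidian=1 scroll=16 stick=2
After 12 (gather 4 obsidian): obsidian=5 scroll=16 stick=2
After 13 (craft stick): obsidian=2 scroll=16 stick=3
After 14 (consume 1 obsidian): obsidian=1 scroll=16 stick=3
After 15 (gather 5 obsidian): obsidian=6 scroll=16 stick=3
After 16 (gather 4 clay): clay=4 obsidian=6 scroll=16 stick=3
After 17 (gather 1 clay): clay=5 obsidian=6 scroll=16 stick=3
After 18 (gather 2 clay): clay=7 obsidian=6 scroll=16 stick=3
After 19 (craft window): clay=6 obsidian=6 scroll=16 stick=1 window=1
After 20 (gather 1 obsidian): clay=6 obsidian=7 scroll=16 stick=1 window=1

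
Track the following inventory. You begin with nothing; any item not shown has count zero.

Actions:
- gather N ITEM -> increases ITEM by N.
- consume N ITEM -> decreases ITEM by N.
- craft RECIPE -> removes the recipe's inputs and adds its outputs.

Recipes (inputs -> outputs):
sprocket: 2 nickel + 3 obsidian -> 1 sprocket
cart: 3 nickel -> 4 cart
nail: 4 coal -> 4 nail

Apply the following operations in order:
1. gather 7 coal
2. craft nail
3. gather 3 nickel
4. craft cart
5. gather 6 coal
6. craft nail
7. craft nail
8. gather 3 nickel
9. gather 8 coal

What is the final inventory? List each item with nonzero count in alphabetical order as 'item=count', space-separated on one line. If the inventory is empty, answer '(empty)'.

After 1 (gather 7 coal): coal=7
After 2 (craft nail): coal=3 nail=4
After 3 (gather 3 nickel): coal=3 nail=4 nickel=3
After 4 (craft cart): cart=4 coal=3 nail=4
After 5 (gather 6 coal): cart=4 coal=9 nail=4
After 6 (craft nail): cart=4 coal=5 nail=8
After 7 (craft nail): cart=4 coal=1 nail=12
After 8 (gather 3 nickel): cart=4 coal=1 nail=12 nickel=3
After 9 (gather 8 coal): cart=4 coal=9 nail=12 nickel=3

Answer: cart=4 coal=9 nail=12 nickel=3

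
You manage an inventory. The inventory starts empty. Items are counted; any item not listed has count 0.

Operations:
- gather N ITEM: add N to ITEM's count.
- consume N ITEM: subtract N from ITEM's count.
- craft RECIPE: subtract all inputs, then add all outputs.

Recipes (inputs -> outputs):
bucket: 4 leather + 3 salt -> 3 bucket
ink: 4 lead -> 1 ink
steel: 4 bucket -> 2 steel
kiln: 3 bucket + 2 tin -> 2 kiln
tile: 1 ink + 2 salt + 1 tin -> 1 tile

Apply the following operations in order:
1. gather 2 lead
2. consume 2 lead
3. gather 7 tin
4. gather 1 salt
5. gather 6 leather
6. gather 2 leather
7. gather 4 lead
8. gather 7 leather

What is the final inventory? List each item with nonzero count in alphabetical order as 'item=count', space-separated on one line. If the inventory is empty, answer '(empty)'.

After 1 (gather 2 lead): lead=2
After 2 (consume 2 lead): (empty)
After 3 (gather 7 tin): tin=7
After 4 (gather 1 salt): salt=1 tin=7
After 5 (gather 6 leather): leather=6 salt=1 tin=7
After 6 (gather 2 leather): leather=8 salt=1 tin=7
After 7 (gather 4 lead): lead=4 leather=8 salt=1 tin=7
After 8 (gather 7 leather): lead=4 leather=15 salt=1 tin=7

Answer: lead=4 leather=15 salt=1 tin=7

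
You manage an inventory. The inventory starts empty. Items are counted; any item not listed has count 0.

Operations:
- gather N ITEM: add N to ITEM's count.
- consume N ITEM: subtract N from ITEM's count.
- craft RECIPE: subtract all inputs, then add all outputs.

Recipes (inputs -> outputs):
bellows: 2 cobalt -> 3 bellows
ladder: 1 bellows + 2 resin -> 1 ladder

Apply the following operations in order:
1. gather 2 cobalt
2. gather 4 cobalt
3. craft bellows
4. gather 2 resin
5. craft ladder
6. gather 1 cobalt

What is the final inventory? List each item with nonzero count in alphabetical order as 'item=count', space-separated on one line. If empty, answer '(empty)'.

After 1 (gather 2 cobalt): cobalt=2
After 2 (gather 4 cobalt): cobalt=6
After 3 (craft bellows): bellows=3 cobalt=4
After 4 (gather 2 resin): bellows=3 cobalt=4 resin=2
After 5 (craft ladder): bellows=2 cobalt=4 ladder=1
After 6 (gather 1 cobalt): bellows=2 cobalt=5 ladder=1

Answer: bellows=2 cobalt=5 ladder=1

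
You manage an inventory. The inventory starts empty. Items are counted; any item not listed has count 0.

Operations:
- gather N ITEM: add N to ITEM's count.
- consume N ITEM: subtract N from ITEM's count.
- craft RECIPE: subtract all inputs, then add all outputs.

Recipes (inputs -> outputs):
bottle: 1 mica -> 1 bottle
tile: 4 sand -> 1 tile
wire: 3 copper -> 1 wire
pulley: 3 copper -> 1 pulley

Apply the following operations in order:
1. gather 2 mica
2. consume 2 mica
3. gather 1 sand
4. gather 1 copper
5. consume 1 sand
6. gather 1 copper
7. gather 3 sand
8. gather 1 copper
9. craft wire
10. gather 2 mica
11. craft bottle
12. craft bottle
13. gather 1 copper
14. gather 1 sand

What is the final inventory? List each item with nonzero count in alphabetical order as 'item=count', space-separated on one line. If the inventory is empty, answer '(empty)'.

After 1 (gather 2 mica): mica=2
After 2 (consume 2 mica): (empty)
After 3 (gather 1 sand): sand=1
After 4 (gather 1 copper): copper=1 sand=1
After 5 (consume 1 sand): copper=1
After 6 (gather 1 copper): copper=2
After 7 (gather 3 sand): copper=2 sand=3
After 8 (gather 1 copper): copper=3 sand=3
After 9 (craft wire): sand=3 wire=1
After 10 (gather 2 mica): mica=2 sand=3 wire=1
After 11 (craft bottle): bottle=1 mica=1 sand=3 wire=1
After 12 (craft bottle): bottle=2 sand=3 wire=1
After 13 (gather 1 copper): bottle=2 copper=1 sand=3 wire=1
After 14 (gather 1 sand): bottle=2 copper=1 sand=4 wire=1

Answer: bottle=2 copper=1 sand=4 wire=1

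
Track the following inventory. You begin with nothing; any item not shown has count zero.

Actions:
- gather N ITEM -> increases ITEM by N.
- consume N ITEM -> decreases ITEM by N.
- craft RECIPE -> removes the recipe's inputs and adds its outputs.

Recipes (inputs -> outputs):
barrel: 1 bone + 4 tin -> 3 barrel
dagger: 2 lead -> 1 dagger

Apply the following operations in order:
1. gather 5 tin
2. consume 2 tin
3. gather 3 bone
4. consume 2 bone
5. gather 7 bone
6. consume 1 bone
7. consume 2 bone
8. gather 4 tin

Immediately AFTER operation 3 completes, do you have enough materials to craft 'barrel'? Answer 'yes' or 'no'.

Answer: no

Derivation:
After 1 (gather 5 tin): tin=5
After 2 (consume 2 tin): tin=3
After 3 (gather 3 bone): bone=3 tin=3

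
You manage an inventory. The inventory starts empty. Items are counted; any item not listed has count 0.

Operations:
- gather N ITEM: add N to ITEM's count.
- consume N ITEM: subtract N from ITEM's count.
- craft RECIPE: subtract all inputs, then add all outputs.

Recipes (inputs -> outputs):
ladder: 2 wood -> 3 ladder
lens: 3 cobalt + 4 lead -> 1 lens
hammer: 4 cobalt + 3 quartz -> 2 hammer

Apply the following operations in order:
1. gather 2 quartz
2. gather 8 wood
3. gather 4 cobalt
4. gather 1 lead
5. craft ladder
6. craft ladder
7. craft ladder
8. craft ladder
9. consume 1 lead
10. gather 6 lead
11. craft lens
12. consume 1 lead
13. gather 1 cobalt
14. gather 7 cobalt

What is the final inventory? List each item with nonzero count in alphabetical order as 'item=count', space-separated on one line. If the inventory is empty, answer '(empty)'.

Answer: cobalt=9 ladder=12 lead=1 lens=1 quartz=2

Derivation:
After 1 (gather 2 quartz): quartz=2
After 2 (gather 8 wood): quartz=2 wood=8
After 3 (gather 4 cobalt): cobalt=4 quartz=2 wood=8
After 4 (gather 1 lead): cobalt=4 lead=1 quartz=2 wood=8
After 5 (craft ladder): cobalt=4 ladder=3 lead=1 quartz=2 wood=6
After 6 (craft ladder): cobalt=4 ladder=6 lead=1 quartz=2 wood=4
After 7 (craft ladder): cobalt=4 ladder=9 lead=1 quartz=2 wood=2
After 8 (craft ladder): cobalt=4 ladder=12 lead=1 quartz=2
After 9 (consume 1 lead): cobalt=4 ladder=12 quartz=2
After 10 (gather 6 lead): cobalt=4 ladder=12 lead=6 quartz=2
After 11 (craft lens): cobalt=1 ladder=12 lead=2 lens=1 quartz=2
After 12 (consume 1 lead): cobalt=1 ladder=12 lead=1 lens=1 quartz=2
After 13 (gather 1 cobalt): cobalt=2 ladder=12 lead=1 lens=1 quartz=2
After 14 (gather 7 cobalt): cobalt=9 ladder=12 lead=1 lens=1 quartz=2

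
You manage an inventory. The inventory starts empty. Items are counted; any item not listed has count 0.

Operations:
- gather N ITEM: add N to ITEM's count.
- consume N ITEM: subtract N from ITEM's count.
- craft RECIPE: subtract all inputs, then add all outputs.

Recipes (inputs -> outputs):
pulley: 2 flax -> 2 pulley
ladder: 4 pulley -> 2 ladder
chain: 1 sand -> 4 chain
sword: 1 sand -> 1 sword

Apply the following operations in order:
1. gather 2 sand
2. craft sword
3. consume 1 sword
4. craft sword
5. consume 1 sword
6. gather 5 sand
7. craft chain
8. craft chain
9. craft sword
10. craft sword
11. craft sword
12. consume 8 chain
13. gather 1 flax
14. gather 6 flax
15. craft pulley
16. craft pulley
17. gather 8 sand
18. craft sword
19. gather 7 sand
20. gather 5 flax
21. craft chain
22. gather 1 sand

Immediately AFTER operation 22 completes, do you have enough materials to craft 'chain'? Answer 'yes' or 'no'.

Answer: yes

Derivation:
After 1 (gather 2 sand): sand=2
After 2 (craft sword): sand=1 sword=1
After 3 (consume 1 sword): sand=1
After 4 (craft sword): sword=1
After 5 (consume 1 sword): (empty)
After 6 (gather 5 sand): sand=5
After 7 (craft chain): chain=4 sand=4
After 8 (craft chain): chain=8 sand=3
After 9 (craft sword): chain=8 sand=2 sword=1
After 10 (craft sword): chain=8 sand=1 sword=2
After 11 (craft sword): chain=8 sword=3
After 12 (consume 8 chain): sword=3
After 13 (gather 1 flax): flax=1 sword=3
After 14 (gather 6 flax): flax=7 sword=3
After 15 (craft pulley): flax=5 pulley=2 sword=3
After 16 (craft pulley): flax=3 pulley=4 sword=3
After 17 (gather 8 sand): flax=3 pulley=4 sand=8 sword=3
After 18 (craft sword): flax=3 pulley=4 sand=7 sword=4
After 19 (gather 7 sand): flax=3 pulley=4 sand=14 sword=4
After 20 (gather 5 flax): flax=8 pulley=4 sand=14 sword=4
After 21 (craft chain): chain=4 flax=8 pulley=4 sand=13 sword=4
After 22 (gather 1 sand): chain=4 flax=8 pulley=4 sand=14 sword=4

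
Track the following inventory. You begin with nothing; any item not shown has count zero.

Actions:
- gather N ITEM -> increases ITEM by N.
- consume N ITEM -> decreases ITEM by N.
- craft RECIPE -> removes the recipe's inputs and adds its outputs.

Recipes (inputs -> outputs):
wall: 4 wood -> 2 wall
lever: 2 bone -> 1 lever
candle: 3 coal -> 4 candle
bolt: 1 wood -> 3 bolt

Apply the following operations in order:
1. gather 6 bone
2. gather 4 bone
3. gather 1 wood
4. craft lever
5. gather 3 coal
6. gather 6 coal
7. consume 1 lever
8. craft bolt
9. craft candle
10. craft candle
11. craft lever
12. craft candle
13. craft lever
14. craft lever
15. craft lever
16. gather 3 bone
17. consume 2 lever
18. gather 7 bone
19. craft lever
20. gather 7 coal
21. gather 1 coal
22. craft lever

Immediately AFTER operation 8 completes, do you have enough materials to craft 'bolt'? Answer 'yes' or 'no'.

Answer: no

Derivation:
After 1 (gather 6 bone): bone=6
After 2 (gather 4 bone): bone=10
After 3 (gather 1 wood): bone=10 wood=1
After 4 (craft lever): bone=8 lever=1 wood=1
After 5 (gather 3 coal): bone=8 coal=3 lever=1 wood=1
After 6 (gather 6 coal): bone=8 coal=9 lever=1 wood=1
After 7 (consume 1 lever): bone=8 coal=9 wood=1
After 8 (craft bolt): bolt=3 bone=8 coal=9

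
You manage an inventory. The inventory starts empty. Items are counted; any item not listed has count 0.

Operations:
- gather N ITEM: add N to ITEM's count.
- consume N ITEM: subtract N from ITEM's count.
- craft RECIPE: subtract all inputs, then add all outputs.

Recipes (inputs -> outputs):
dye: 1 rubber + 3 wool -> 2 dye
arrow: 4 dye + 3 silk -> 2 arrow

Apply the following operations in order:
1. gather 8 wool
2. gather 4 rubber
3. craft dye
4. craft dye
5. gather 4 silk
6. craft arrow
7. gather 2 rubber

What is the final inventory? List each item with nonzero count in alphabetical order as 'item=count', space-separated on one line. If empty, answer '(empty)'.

Answer: arrow=2 rubber=4 silk=1 wool=2

Derivation:
After 1 (gather 8 wool): wool=8
After 2 (gather 4 rubber): rubber=4 wool=8
After 3 (craft dye): dye=2 rubber=3 wool=5
After 4 (craft dye): dye=4 rubber=2 wool=2
After 5 (gather 4 silk): dye=4 rubber=2 silk=4 wool=2
After 6 (craft arrow): arrow=2 rubber=2 silk=1 wool=2
After 7 (gather 2 rubber): arrow=2 rubber=4 silk=1 wool=2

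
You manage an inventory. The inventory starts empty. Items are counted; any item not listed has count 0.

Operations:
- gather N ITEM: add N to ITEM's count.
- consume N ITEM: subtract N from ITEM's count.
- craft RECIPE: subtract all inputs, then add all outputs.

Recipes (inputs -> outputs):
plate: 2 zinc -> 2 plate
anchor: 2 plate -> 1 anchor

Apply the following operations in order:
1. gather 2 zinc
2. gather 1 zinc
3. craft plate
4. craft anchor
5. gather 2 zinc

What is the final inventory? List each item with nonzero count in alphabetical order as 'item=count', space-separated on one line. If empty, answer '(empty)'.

After 1 (gather 2 zinc): zinc=2
After 2 (gather 1 zinc): zinc=3
After 3 (craft plate): plate=2 zinc=1
After 4 (craft anchor): anchor=1 zinc=1
After 5 (gather 2 zinc): anchor=1 zinc=3

Answer: anchor=1 zinc=3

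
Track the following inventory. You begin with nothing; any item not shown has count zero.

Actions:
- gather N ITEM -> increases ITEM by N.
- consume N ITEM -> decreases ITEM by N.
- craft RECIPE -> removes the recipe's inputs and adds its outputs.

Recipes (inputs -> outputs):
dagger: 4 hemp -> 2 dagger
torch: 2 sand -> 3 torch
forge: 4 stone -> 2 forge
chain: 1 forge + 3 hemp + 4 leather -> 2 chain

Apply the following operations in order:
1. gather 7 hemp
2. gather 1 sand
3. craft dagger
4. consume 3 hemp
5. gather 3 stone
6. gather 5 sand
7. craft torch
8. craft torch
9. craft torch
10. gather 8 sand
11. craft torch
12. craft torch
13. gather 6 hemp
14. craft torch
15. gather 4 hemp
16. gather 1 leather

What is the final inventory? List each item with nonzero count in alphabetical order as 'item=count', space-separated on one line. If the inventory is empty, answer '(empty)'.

After 1 (gather 7 hemp): hemp=7
After 2 (gather 1 sand): hemp=7 sand=1
After 3 (craft dagger): dagger=2 hemp=3 sand=1
After 4 (consume 3 hemp): dagger=2 sand=1
After 5 (gather 3 stone): dagger=2 sand=1 stone=3
After 6 (gather 5 sand): dagger=2 sand=6 stone=3
After 7 (craft torch): dagger=2 sand=4 stone=3 torch=3
After 8 (craft torch): dagger=2 sand=2 stone=3 torch=6
After 9 (craft torch): dagger=2 stone=3 torch=9
After 10 (gather 8 sand): dagger=2 sand=8 stone=3 torch=9
After 11 (craft torch): dagger=2 sand=6 stone=3 torch=12
After 12 (craft torch): dagger=2 sand=4 stone=3 torch=15
After 13 (gather 6 hemp): dagger=2 hemp=6 sand=4 stone=3 torch=15
After 14 (craft torch): dagger=2 hemp=6 sand=2 stone=3 torch=18
After 15 (gather 4 hemp): dagger=2 hemp=10 sand=2 stone=3 torch=18
After 16 (gather 1 leather): dagger=2 hemp=10 leather=1 sand=2 stone=3 torch=18

Answer: dagger=2 hemp=10 leather=1 sand=2 stone=3 torch=18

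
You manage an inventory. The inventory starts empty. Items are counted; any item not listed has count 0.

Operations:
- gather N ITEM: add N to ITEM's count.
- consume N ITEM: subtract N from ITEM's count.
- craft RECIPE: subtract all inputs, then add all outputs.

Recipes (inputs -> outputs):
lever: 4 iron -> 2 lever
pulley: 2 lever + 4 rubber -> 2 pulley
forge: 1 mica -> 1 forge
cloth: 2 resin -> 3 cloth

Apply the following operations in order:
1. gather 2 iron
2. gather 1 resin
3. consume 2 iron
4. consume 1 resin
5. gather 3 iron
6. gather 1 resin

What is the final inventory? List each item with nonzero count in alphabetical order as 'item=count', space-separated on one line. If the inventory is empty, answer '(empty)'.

After 1 (gather 2 iron): iron=2
After 2 (gather 1 resin): iron=2 resin=1
After 3 (consume 2 iron): resin=1
After 4 (consume 1 resin): (empty)
After 5 (gather 3 iron): iron=3
After 6 (gather 1 resin): iron=3 resin=1

Answer: iron=3 resin=1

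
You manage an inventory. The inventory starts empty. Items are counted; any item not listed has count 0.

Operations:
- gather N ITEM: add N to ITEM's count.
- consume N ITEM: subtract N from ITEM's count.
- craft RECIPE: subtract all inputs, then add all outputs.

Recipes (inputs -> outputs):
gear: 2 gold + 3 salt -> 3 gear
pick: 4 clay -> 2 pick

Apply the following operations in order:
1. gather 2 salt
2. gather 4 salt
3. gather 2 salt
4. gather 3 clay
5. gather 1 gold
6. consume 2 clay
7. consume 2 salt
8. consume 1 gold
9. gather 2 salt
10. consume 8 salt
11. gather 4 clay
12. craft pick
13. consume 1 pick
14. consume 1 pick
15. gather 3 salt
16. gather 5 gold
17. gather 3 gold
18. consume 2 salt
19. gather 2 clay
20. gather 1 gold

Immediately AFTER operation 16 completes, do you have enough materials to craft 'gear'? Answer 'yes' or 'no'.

Answer: yes

Derivation:
After 1 (gather 2 salt): salt=2
After 2 (gather 4 salt): salt=6
After 3 (gather 2 salt): salt=8
After 4 (gather 3 clay): clay=3 salt=8
After 5 (gather 1 gold): clay=3 gold=1 salt=8
After 6 (consume 2 clay): clay=1 gold=1 salt=8
After 7 (consume 2 salt): clay=1 gold=1 salt=6
After 8 (consume 1 gold): clay=1 salt=6
After 9 (gather 2 salt): clay=1 salt=8
After 10 (consume 8 salt): clay=1
After 11 (gather 4 clay): clay=5
After 12 (craft pick): clay=1 pick=2
After 13 (consume 1 pick): clay=1 pick=1
After 14 (consume 1 pick): clay=1
After 15 (gather 3 salt): clay=1 salt=3
After 16 (gather 5 gold): clay=1 gold=5 salt=3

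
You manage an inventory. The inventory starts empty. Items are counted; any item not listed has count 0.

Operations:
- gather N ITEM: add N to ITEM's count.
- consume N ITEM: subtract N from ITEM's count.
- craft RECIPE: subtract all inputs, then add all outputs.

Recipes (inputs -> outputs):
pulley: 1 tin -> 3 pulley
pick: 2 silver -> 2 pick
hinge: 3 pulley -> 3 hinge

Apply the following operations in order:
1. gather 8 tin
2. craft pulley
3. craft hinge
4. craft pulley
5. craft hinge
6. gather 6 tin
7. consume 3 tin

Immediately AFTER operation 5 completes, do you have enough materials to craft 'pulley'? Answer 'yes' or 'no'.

After 1 (gather 8 tin): tin=8
After 2 (craft pulley): pulley=3 tin=7
After 3 (craft hinge): hinge=3 tin=7
After 4 (craft pulley): hinge=3 pulley=3 tin=6
After 5 (craft hinge): hinge=6 tin=6

Answer: yes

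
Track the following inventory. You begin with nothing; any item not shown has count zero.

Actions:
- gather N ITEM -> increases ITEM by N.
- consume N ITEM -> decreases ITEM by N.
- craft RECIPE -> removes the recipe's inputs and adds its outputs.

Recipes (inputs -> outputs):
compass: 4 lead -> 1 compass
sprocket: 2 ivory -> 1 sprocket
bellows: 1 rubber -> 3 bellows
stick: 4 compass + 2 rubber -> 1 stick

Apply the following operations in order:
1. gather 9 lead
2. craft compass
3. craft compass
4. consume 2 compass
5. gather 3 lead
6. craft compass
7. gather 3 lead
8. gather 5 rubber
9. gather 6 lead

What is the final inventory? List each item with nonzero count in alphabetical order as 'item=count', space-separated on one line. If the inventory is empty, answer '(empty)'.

Answer: compass=1 lead=9 rubber=5

Derivation:
After 1 (gather 9 lead): lead=9
After 2 (craft compass): compass=1 lead=5
After 3 (craft compass): compass=2 lead=1
After 4 (consume 2 compass): lead=1
After 5 (gather 3 lead): lead=4
After 6 (craft compass): compass=1
After 7 (gather 3 lead): compass=1 lead=3
After 8 (gather 5 rubber): compass=1 lead=3 rubber=5
After 9 (gather 6 lead): compass=1 lead=9 rubber=5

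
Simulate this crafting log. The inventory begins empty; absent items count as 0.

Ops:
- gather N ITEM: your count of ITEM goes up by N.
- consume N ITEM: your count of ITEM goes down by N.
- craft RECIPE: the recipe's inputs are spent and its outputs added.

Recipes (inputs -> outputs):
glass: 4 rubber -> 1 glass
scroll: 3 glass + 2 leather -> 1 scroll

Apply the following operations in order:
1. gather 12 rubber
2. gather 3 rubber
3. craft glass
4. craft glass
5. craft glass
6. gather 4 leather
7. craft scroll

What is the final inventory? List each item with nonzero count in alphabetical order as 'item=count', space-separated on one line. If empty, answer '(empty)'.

Answer: leather=2 rubber=3 scroll=1

Derivation:
After 1 (gather 12 rubber): rubber=12
After 2 (gather 3 rubber): rubber=15
After 3 (craft glass): glass=1 rubber=11
After 4 (craft glass): glass=2 rubber=7
After 5 (craft glass): glass=3 rubber=3
After 6 (gather 4 leather): glass=3 leather=4 rubber=3
After 7 (craft scroll): leather=2 rubber=3 scroll=1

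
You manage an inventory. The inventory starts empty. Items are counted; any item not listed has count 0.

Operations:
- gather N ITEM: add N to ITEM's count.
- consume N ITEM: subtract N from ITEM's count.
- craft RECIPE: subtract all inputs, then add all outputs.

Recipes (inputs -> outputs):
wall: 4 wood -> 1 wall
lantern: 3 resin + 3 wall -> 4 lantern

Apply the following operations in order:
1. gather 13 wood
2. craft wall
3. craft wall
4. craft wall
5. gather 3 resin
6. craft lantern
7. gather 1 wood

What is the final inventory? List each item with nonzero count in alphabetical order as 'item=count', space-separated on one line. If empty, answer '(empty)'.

Answer: lantern=4 wood=2

Derivation:
After 1 (gather 13 wood): wood=13
After 2 (craft wall): wall=1 wood=9
After 3 (craft wall): wall=2 wood=5
After 4 (craft wall): wall=3 wood=1
After 5 (gather 3 resin): resin=3 wall=3 wood=1
After 6 (craft lantern): lantern=4 wood=1
After 7 (gather 1 wood): lantern=4 wood=2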